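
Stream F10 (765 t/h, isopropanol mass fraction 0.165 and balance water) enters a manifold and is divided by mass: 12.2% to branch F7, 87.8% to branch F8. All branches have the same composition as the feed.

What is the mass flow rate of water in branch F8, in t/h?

Branch F8 total = 0.878×765 = 671.67 t/h.
water in F8 = 0.835×671.67 = 560.84 t/h.

560.8 t/h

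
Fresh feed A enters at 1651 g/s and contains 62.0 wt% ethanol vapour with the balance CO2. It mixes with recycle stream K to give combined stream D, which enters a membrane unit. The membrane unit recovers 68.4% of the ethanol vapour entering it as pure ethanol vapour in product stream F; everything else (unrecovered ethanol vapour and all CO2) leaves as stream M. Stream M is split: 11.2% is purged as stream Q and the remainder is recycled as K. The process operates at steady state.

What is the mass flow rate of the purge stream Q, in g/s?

CO2 enters only via A and leaves only via the purge: 1651×0.380 = 0.112×(CO2 in M), and the membrane unit passes all CO2, so CO2 in D = CO2 in M = 5601.6 g/s.
ethanol vapour in D: m_A = 1651×0.620 + (1−0.112)·(1−0.684)·m_A, so m_A = 1023.6/0.7194 = 1422.9 g/s.
M = (1−0.684)×1422.9 + 5601.6 = 6051.2 g/s.
Purge Q = 0.112×6051.2 = 677.74 g/s.

677.7 g/s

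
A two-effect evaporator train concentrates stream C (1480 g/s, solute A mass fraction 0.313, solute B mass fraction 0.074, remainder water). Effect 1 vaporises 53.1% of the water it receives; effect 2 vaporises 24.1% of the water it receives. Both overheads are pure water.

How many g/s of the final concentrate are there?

895.7 g/s

water in feed = 1480×0.613 = 907.24 g/s.
After stage 1: water left = (1−0.531)×907.24 = 425.5; stream total = 998.26 g/s.
After stage 2: water left = (1−0.241)×425.5 = 322.95; final concentrate = 895.71 g/s.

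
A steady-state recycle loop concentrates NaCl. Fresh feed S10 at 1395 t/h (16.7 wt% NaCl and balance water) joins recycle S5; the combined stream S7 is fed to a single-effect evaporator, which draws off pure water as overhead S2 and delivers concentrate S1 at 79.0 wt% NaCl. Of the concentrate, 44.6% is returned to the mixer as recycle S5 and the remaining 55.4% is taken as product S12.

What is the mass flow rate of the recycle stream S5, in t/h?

Overall NaCl balance (none leaves overhead): NaCl in fresh feed = NaCl in product, i.e. 1395×0.167 = (1−0.446)·S1·0.790.
S1 = 232.97/(0.790×0.554) = 532.3 t/h.
Recycle S5 = 0.446×532.3 = 237.4 t/h.

237.4 t/h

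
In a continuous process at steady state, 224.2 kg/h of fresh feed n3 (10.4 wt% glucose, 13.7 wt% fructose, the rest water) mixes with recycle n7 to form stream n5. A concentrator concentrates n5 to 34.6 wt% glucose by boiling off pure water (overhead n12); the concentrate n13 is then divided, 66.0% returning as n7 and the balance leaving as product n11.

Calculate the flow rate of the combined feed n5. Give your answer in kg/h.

355 kg/h

Overall glucose balance (none leaves overhead): glucose in fresh feed = glucose in product, i.e. 224.2×0.104 = (1−0.660)·n13·0.346.
n13 = 23.317/(0.346×0.340) = 198.2 kg/h.
Recycle n7 = 0.660×198.2 = 130.82 kg/h.
Combined feed n5 = 224.2 + 130.82 = 355.02 kg/h.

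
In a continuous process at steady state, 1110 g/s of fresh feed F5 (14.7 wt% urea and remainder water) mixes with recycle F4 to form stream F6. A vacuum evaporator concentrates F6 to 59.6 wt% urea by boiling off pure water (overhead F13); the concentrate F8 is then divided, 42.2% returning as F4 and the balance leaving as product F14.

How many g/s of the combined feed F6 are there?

1310 g/s

Overall urea balance (none leaves overhead): urea in fresh feed = urea in product, i.e. 1110×0.147 = (1−0.422)·F8·0.596.
F8 = 163.17/(0.596×0.578) = 473.66 g/s.
Recycle F4 = 0.422×473.66 = 199.88 g/s.
Combined feed F6 = 1110 + 199.88 = 1309.9 g/s.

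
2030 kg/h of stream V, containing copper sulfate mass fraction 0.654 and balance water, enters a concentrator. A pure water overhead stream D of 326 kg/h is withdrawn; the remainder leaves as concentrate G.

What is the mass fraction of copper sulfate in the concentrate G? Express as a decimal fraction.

copper sulfate is not removed: 2030×0.654 = 1327.6 kg/h of copper sulfate enters G.
Concentrate = 2030 − 326 = 1704 kg/h.
Mass fraction = 1327.6/1704 = 0.779.

0.779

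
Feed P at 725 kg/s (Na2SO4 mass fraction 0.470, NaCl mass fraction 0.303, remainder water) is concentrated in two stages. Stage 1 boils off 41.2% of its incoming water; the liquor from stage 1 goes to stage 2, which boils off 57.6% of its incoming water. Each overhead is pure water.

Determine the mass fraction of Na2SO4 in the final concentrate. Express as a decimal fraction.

water in feed = 725×0.227 = 164.58 kg/s.
After stage 1: water left = (1−0.412)×164.58 = 96.77; stream total = 657.2 kg/s.
After stage 2: water left = (1−0.576)×96.77 = 41.031; final concentrate = 601.46 kg/s.
Na2SO4 fraction = 340.75/601.46 = 0.567.

0.567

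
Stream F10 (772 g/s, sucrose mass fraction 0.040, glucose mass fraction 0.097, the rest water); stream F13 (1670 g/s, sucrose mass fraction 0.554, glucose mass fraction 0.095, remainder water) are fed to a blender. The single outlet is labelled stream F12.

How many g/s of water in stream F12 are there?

water out = water in = 772×0.863 + 1670×0.351 = 1252.4 g/s.

1252 g/s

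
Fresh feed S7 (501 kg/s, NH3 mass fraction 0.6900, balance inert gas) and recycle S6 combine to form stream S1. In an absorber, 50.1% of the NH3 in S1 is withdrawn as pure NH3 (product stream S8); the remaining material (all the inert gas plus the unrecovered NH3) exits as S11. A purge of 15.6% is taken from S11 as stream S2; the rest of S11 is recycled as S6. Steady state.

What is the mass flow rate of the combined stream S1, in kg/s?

inert gas enters only via S7 and leaves only via the purge: 501×0.310 = 0.156×(inert gas in S11), and the absorber passes all inert gas, so inert gas in S1 = inert gas in S11 = 995.58 kg/s.
NH3 in S1: m_A = 501×0.690 + (1−0.156)·(1−0.501)·m_A, so m_A = 345.69/0.5788 = 597.21 kg/s.
S1 = 597.21 + 995.58 = 1592.8 kg/s.

1593 kg/s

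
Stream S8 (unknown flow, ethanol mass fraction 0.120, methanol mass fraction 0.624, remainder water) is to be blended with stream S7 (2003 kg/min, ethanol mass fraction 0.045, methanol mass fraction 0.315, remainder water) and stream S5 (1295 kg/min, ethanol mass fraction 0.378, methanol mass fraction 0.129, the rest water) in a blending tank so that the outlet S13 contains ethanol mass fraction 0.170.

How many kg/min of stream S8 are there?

379.7 kg/min

Let S8 be the unknown flow. Total out = 3298 + S8.
ethanol balance: 579.64 + 0.120·S8 = 0.170·(3298 + S8)
(0.120 − 0.170)·S8 = 0.170×3298 − 579.64 = -18.985
S8 = -18.985 / -0.050 = 379.7 kg/min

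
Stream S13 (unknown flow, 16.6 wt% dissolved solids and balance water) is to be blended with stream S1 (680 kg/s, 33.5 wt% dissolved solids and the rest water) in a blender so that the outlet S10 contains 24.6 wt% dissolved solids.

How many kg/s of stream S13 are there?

Let S13 be the unknown flow. Total out = 680 + S13.
dissolved solids balance: 227.8 + 0.166·S13 = 0.246·(680 + S13)
(0.166 − 0.246)·S13 = 0.246×680 − 227.8 = -60.52
S13 = -60.52 / -0.080 = 756.5 kg/s

756.5 kg/s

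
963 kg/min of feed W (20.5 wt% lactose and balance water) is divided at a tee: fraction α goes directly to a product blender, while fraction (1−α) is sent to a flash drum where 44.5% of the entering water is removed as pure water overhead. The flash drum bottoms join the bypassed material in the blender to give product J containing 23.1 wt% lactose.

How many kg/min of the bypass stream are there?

All 963×0.205 = 197.41 kg/min of lactose reaches J, so J = 197.41/0.231 = 854.61 kg/min and vapour = 108.39 kg/min.
The evaporator receives (1−α)·963 of feed at 0.795 water and removes 0.445 of that water:
0.445×0.795×(1−α)×963 = 108.39
(1−α) = 108.39/340.69 = 0.3182;  α = 0.6818.
Bypass flow = 0.6818×963 = 656.62 kg/min.

656.6 kg/min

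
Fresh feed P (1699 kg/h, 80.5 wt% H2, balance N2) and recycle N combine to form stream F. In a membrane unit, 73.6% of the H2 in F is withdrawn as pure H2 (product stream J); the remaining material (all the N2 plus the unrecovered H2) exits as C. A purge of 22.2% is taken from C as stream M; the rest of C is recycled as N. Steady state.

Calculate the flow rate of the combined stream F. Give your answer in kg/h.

N2 enters only via P and leaves only via the purge: 1699×0.195 = 0.222×(N2 in C), and the membrane unit passes all N2, so N2 in F = N2 in C = 1492.4 kg/h.
H2 in F: m_A = 1699×0.805 + (1−0.222)·(1−0.736)·m_A, so m_A = 1367.7/0.7946 = 1721.2 kg/h.
F = 1721.2 + 1492.4 = 3213.6 kg/h.

3214 kg/h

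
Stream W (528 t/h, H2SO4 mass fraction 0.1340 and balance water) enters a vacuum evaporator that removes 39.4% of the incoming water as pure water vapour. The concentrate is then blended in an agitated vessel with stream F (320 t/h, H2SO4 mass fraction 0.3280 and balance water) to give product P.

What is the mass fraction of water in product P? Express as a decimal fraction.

0.7369

Vapour removed = 0.394×0.866×528 = 180.16 t/h; concentrate = 347.84 t/h.
water reaching the mixer = 277.09 (from concentrate) + 320×0.672 = 492.13 t/h.
Product flow = 347.84 + 320 = 667.84 t/h; water fraction = 0.7369.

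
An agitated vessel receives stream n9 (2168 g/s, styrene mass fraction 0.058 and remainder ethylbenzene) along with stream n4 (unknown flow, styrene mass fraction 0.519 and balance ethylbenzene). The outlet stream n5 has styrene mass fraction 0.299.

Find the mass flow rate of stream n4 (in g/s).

Let n4 be the unknown flow. Total out = 2168 + n4.
styrene balance: 125.74 + 0.519·n4 = 0.299·(2168 + n4)
(0.519 − 0.299)·n4 = 0.299×2168 − 125.74 = 522.49
n4 = 522.49 / 0.220 = 2374.9 g/s

2375 g/s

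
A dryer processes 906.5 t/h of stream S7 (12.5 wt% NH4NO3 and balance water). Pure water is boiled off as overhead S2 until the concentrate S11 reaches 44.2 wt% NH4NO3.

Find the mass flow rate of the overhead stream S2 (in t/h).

650.1 t/h

NH4NO3 is conserved: 906.5×0.125 = 113.31 t/h all reports to the concentrate.
Concentrate = 113.31/(target fraction) = 256.36 t/h.
Overhead = 906.5 − 256.36 = 650.14 t/h.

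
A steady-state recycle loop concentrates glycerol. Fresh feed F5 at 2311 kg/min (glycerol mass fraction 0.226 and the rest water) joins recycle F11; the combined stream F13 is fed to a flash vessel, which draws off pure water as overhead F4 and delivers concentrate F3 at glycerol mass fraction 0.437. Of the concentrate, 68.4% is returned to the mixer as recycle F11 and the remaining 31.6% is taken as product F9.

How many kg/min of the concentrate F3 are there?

3782 kg/min

Overall glycerol balance (none leaves overhead): glycerol in fresh feed = glycerol in product, i.e. 2311×0.226 = (1−0.684)·F3·0.437.
F3 = 522.29/(0.437×0.316) = 3782.2 kg/min.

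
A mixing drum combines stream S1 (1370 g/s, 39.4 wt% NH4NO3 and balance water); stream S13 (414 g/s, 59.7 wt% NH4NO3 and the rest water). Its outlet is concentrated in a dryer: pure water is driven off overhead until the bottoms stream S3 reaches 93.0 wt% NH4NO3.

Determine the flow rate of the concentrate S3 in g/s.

NH4NO3 entering = 1370×0.394 + 414×0.597 = 786.94 g/s.
All NH4NO3 reports to S3, so S3 = 786.94/0.930 = 846.17 g/s.

846.2 g/s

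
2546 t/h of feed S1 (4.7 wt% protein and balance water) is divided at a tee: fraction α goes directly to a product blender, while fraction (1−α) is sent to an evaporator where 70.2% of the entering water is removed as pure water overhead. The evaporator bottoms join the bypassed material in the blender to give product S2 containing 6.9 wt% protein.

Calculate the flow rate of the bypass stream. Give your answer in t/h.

All 2546×0.047 = 119.66 t/h of protein reaches S2, so S2 = 119.66/0.069 = 1734.2 t/h and vapour = 811.77 t/h.
The evaporator receives (1−α)·2546 of feed at 0.953 water and removes 0.702 of that water:
0.702×0.953×(1−α)×2546 = 811.77
(1−α) = 811.77/1703.3 = 0.4766;  α = 0.5234.
Bypass flow = 0.5234×2546 = 1332.6 t/h.

1333 t/h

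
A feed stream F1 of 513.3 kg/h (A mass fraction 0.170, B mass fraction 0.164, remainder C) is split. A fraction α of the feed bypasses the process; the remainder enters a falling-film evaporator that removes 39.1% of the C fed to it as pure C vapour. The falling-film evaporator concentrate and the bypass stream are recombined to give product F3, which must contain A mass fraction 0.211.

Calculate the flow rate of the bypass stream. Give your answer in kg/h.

130.3 kg/h

All 513.3×0.170 = 87.261 kg/h of A reaches F3, so F3 = 87.261/0.211 = 413.56 kg/h and vapour = 99.741 kg/h.
The evaporator receives (1−α)·513.3 of feed at 0.666 C and removes 0.391 of that C:
0.391×0.666×(1−α)×513.3 = 99.741
(1−α) = 99.741/133.67 = 0.7462;  α = 0.2538.
Bypass flow = 0.2538×513.3 = 130.28 kg/h.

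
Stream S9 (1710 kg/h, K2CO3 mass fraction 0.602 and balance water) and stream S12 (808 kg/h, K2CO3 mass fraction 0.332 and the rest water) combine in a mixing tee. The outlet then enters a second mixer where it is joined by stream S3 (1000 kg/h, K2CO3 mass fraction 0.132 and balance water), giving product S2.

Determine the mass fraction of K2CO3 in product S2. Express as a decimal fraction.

Overall, product flow = 3518 kg/h.
K2CO3 in = 1710×0.602 + 808×0.332 + 1000×0.132 = 1429.7 kg/h.
K2CO3 fraction in S2 = 0.406.

0.406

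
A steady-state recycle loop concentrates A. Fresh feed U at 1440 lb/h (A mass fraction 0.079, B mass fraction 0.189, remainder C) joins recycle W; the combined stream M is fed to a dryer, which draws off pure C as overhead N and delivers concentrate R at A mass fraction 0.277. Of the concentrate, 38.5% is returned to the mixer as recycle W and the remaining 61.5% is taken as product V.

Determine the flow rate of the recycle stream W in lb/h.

257.1 lb/h

Overall A balance (none leaves overhead): A in fresh feed = A in product, i.e. 1440×0.079 = (1−0.385)·R·0.277.
R = 113.76/(0.277×0.615) = 667.78 lb/h.
Recycle W = 0.385×667.78 = 257.1 lb/h.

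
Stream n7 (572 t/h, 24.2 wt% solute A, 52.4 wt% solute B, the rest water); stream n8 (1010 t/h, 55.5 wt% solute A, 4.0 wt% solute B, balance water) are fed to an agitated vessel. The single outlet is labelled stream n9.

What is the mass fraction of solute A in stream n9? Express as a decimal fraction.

Total flow out = 572 + 1010 = 1582 t/h.
solute A in = 572×0.242 + 1010×0.555 = 698.97 t/h.
solute A mass fraction in n9 = 698.97/1582 = 0.4418.

0.4418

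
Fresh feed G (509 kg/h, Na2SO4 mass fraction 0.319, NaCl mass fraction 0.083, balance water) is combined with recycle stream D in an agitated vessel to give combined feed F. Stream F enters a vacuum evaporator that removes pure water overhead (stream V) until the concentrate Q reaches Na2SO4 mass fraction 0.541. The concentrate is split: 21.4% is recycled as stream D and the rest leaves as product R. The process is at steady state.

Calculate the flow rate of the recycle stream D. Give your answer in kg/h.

Overall Na2SO4 balance (none leaves overhead): Na2SO4 in fresh feed = Na2SO4 in product, i.e. 509×0.319 = (1−0.214)·Q·0.541.
Q = 162.37/(0.541×0.786) = 381.85 kg/h.
Recycle D = 0.214×381.85 = 81.715 kg/h.

81.72 kg/h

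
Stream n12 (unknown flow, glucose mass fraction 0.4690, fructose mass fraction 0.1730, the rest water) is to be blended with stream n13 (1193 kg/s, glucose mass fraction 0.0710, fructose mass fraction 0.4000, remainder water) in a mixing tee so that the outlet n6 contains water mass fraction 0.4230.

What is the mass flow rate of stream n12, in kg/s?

1946 kg/s

Let n12 be the unknown flow. Total out = 1193 + n12.
water balance: 631.1 + 0.358·n12 = 0.423·(1193 + n12)
(0.358 − 0.423)·n12 = 0.423×1193 − 631.1 = -126.46
n12 = -126.46 / -0.065 = 1945.5 kg/s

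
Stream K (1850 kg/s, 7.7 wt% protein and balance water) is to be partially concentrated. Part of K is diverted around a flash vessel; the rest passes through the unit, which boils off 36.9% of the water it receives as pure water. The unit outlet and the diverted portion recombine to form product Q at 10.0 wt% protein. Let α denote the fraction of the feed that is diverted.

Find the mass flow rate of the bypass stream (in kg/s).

All 1850×0.077 = 142.45 kg/s of protein reaches Q, so Q = 142.45/0.100 = 1424.5 kg/s and vapour = 425.5 kg/s.
The evaporator receives (1−α)·1850 of feed at 0.923 water and removes 0.369 of that water:
0.369×0.923×(1−α)×1850 = 425.5
(1−α) = 425.5/630.09 = 0.6753;  α = 0.3247.
Bypass flow = 0.3247×1850 = 600.69 kg/s.

600.7 kg/s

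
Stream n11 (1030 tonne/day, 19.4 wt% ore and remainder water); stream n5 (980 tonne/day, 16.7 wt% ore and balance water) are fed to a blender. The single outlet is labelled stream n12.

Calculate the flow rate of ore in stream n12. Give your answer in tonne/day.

363.5 tonne/day

ore out = ore in = 1030×0.194 + 980×0.167 = 363.48 tonne/day.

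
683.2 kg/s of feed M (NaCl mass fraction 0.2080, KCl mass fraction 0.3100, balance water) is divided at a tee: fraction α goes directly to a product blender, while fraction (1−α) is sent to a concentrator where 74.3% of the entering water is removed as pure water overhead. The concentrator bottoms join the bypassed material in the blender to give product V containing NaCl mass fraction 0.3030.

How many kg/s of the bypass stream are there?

All 683.2×0.208 = 142.11 kg/s of NaCl reaches V, so V = 142.11/0.303 = 469 kg/s and vapour = 214.2 kg/s.
The evaporator receives (1−α)·683.2 of feed at 0.482 water and removes 0.743 of that water:
0.743×0.482×(1−α)×683.2 = 214.2
(1−α) = 214.2/244.67 = 0.8755;  α = 0.1245.
Bypass flow = 0.1245×683.2 = 85.074 kg/s.

85.07 kg/s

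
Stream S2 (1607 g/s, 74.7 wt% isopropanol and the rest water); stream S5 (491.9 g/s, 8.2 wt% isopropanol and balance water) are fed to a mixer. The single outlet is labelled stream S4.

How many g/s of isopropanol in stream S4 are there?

1241 g/s

isopropanol out = isopropanol in = 1607×0.747 + 491.9×0.082 = 1240.8 g/s.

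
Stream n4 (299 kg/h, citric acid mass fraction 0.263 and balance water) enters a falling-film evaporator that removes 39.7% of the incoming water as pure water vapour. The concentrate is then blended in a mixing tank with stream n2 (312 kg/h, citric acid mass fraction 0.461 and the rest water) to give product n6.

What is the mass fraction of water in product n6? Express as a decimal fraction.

Vapour removed = 0.397×0.737×299 = 87.484 kg/h; concentrate = 211.52 kg/h.
water reaching the mixer = 132.88 (from concentrate) + 312×0.539 = 301.05 kg/h.
Product flow = 211.52 + 312 = 523.52 kg/h; water fraction = 0.575.

0.575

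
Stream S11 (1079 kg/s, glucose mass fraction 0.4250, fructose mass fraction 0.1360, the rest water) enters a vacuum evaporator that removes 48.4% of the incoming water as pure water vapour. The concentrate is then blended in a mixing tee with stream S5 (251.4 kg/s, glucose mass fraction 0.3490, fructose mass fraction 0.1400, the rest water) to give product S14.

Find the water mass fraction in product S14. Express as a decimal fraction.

0.3386

Vapour removed = 0.484×0.439×1079 = 229.26 kg/s; concentrate = 849.74 kg/s.
water reaching the mixer = 244.42 (from concentrate) + 251.4×0.511 = 372.88 kg/s.
Product flow = 849.74 + 251.4 = 1101.1 kg/s; water fraction = 0.3386.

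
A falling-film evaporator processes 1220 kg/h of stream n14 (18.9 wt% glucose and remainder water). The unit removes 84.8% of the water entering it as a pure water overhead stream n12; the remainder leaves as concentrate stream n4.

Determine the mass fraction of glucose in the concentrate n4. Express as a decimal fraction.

glucose is not removed: 1220×0.189 = 230.58 kg/h of glucose enters n4.
water entering = 1220×0.811 = 989.42 kg/h; overhead removed = 0.848×989.42 = 839.03 kg/h.
Concentrate = 1220 − 839.03 = 380.97 kg/h.
Mass fraction = 230.58/380.97 = 0.605.

0.605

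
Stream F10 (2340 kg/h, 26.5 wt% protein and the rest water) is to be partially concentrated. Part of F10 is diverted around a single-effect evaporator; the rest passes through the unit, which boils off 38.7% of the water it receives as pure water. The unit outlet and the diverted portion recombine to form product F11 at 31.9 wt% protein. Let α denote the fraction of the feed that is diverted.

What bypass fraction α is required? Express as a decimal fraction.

0.405

All 2340×0.265 = 620.1 kg/h of protein reaches F11, so F11 = 620.1/0.319 = 1943.9 kg/h and vapour = 396.11 kg/h.
The evaporator receives (1−α)·2340 of feed at 0.735 water and removes 0.387 of that water:
0.387×0.735×(1−α)×2340 = 396.11
(1−α) = 396.11/665.6 = 0.5951;  α = 0.4049.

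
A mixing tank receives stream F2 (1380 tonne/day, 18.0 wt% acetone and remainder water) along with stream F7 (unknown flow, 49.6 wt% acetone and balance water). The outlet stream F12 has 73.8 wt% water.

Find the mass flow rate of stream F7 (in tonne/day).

Let F7 be the unknown flow. Total out = 1380 + F7.
water balance: 1131.6 + 0.504·F7 = 0.738·(1380 + F7)
(0.504 − 0.738)·F7 = 0.738×1380 − 1131.6 = -113.16
F7 = -113.16 / -0.234 = 483.59 tonne/day

483.6 tonne/day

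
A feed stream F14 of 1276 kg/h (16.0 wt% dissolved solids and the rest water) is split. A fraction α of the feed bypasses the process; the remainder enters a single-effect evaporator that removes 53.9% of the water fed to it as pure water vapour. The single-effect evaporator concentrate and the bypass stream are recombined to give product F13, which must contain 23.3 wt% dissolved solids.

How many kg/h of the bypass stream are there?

All 1276×0.160 = 204.16 kg/h of dissolved solids reaches F13, so F13 = 204.16/0.233 = 876.22 kg/h and vapour = 399.78 kg/h.
The evaporator receives (1−α)·1276 of feed at 0.840 water and removes 0.539 of that water:
0.539×0.840×(1−α)×1276 = 399.78
(1−α) = 399.78/577.72 = 0.6920;  α = 0.3080.
Bypass flow = 0.3080×1276 = 393.02 kg/h.

393 kg/h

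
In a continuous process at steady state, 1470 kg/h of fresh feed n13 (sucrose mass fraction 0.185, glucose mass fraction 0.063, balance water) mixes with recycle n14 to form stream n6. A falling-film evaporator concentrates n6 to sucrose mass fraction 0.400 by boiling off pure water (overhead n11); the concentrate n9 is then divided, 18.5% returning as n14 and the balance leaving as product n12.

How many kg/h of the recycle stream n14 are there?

Overall sucrose balance (none leaves overhead): sucrose in fresh feed = sucrose in product, i.e. 1470×0.185 = (1−0.185)·n9·0.400.
n9 = 271.95/(0.400×0.815) = 834.2 kg/h.
Recycle n14 = 0.185×834.2 = 154.33 kg/h.

154.3 kg/h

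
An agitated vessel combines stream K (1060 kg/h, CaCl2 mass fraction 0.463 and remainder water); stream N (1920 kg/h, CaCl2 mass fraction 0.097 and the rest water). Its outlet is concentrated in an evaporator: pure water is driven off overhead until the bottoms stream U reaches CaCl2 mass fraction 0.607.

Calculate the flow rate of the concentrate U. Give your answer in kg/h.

CaCl2 entering = 1060×0.463 + 1920×0.097 = 677.02 kg/h.
All CaCl2 reports to U, so U = 677.02/0.607 = 1115.4 kg/h.

1115 kg/h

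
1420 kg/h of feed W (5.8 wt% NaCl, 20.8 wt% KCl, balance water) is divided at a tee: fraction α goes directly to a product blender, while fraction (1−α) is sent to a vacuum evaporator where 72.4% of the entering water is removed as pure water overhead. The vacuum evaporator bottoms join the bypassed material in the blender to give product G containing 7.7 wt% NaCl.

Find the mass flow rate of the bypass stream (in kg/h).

All 1420×0.058 = 82.36 kg/h of NaCl reaches G, so G = 82.36/0.077 = 1069.6 kg/h and vapour = 350.39 kg/h.
The evaporator receives (1−α)·1420 of feed at 0.734 water and removes 0.724 of that water:
0.724×0.734×(1−α)×1420 = 350.39
(1−α) = 350.39/754.61 = 0.4643;  α = 0.5357.
Bypass flow = 0.5357×1420 = 760.65 kg/h.

760.6 kg/h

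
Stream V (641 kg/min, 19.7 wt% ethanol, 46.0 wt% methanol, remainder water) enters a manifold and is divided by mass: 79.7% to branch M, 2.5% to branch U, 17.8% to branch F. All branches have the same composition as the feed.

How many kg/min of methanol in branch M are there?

235 kg/min

Branch M total = 0.797×641 = 510.88 kg/min.
methanol in M = 0.460×510.88 = 235 kg/min.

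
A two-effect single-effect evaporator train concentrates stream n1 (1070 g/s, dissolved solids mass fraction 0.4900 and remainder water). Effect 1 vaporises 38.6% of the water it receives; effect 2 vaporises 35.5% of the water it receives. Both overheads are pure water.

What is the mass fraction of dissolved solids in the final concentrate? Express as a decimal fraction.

0.7081

water in feed = 1070×0.510 = 545.7 g/s.
After stage 1: water left = (1−0.386)×545.7 = 335.06; stream total = 859.36 g/s.
After stage 2: water left = (1−0.355)×335.06 = 216.11; final concentrate = 740.41 g/s.
dissolved solids fraction = 524.3/740.41 = 0.7081.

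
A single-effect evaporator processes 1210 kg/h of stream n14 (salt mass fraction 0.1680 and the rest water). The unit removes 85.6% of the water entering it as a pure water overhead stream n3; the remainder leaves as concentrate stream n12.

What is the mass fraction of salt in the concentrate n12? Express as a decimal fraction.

0.5837

salt is not removed: 1210×0.168 = 203.28 kg/h of salt enters n12.
water entering = 1210×0.832 = 1006.7 kg/h; overhead removed = 0.856×1006.7 = 861.75 kg/h.
Concentrate = 1210 − 861.75 = 348.25 kg/h.
Mass fraction = 203.28/348.25 = 0.5837.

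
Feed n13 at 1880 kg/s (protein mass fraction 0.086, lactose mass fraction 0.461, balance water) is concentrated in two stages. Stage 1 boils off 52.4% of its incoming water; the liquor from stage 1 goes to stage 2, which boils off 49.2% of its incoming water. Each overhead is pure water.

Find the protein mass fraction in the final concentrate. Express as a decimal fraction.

0.131

water in feed = 1880×0.453 = 851.64 kg/s.
After stage 1: water left = (1−0.524)×851.64 = 405.38; stream total = 1433.7 kg/s.
After stage 2: water left = (1−0.492)×405.38 = 205.93; final concentrate = 1234.3 kg/s.
protein fraction = 161.68/1234.3 = 0.131.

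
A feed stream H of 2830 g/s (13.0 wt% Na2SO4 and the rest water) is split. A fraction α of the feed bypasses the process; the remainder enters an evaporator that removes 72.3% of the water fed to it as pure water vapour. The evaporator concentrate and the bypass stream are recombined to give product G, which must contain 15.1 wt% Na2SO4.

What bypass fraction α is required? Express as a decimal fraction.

0.779

All 2830×0.130 = 367.9 g/s of Na2SO4 reaches G, so G = 367.9/0.151 = 2436.4 g/s and vapour = 393.58 g/s.
The evaporator receives (1−α)·2830 of feed at 0.870 water and removes 0.723 of that water:
0.723×0.870×(1−α)×2830 = 393.58
(1−α) = 393.58/1780.1 = 0.2211;  α = 0.7789.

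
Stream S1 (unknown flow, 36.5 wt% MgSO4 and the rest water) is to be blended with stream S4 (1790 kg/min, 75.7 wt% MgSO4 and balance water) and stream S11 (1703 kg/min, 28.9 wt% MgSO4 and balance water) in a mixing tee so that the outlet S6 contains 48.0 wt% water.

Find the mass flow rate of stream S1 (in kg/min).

Let S1 be the unknown flow. Total out = 3493 + S1.
water balance: 1645.8 + 0.635·S1 = 0.480·(3493 + S1)
(0.635 − 0.480)·S1 = 0.480×3493 − 1645.8 = 30.837
S1 = 30.837 / 0.155 = 198.95 kg/min

198.9 kg/min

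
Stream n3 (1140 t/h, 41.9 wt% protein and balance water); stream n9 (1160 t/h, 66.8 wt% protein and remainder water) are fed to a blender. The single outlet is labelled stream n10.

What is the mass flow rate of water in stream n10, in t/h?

water out = water in = 1140×0.581 + 1160×0.332 = 1047.5 t/h.

1047 t/h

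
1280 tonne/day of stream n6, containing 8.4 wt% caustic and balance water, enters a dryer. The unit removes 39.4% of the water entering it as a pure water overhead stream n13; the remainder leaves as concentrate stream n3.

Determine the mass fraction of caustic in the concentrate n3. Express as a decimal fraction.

0.1314

caustic is not removed: 1280×0.084 = 107.52 tonne/day of caustic enters n3.
water entering = 1280×0.916 = 1172.5 tonne/day; overhead removed = 0.394×1172.5 = 461.96 tonne/day.
Concentrate = 1280 − 461.96 = 818.04 tonne/day.
Mass fraction = 107.52/818.04 = 0.1314.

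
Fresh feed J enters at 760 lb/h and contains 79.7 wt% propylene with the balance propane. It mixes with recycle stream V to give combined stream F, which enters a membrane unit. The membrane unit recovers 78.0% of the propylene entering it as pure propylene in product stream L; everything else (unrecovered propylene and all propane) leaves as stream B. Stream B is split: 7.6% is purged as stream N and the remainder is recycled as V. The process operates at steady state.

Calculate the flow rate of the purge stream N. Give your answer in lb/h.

propane enters only via J and leaves only via the purge: 760×0.203 = 0.076×(propane in B), and the membrane unit passes all propane, so propane in F = propane in B = 2030 lb/h.
propylene in F: m_A = 760×0.797 + (1−0.076)·(1−0.780)·m_A, so m_A = 605.72/0.7967 = 760.27 lb/h.
B = (1−0.780)×760.27 + 2030 = 2197.3 lb/h.
Purge N = 0.076×2197.3 = 166.99 lb/h.

167 lb/h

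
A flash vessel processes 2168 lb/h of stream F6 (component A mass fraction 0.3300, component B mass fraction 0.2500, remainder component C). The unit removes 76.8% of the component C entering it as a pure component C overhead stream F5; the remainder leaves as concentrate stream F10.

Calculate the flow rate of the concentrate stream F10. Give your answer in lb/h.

component C entering = 2168×0.420 = 910.56 lb/h; overhead removed = 0.768×910.56 = 699.31 lb/h.
Concentrate = 2168 − 699.31 = 1468.7 lb/h.

1469 lb/h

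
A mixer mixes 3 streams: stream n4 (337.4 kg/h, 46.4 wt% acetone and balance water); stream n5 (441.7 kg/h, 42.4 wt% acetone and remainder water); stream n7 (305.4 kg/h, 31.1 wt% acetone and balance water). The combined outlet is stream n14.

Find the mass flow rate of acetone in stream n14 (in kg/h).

acetone out = acetone in = 337.4×0.464 + 441.7×0.424 + 305.4×0.311 = 438.81 kg/h.

438.8 kg/h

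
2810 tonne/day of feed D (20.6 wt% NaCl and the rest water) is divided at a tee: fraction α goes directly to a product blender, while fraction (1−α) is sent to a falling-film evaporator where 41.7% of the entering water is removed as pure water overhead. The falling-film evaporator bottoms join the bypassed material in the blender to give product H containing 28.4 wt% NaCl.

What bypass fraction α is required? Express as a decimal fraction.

0.170

All 2810×0.206 = 578.86 tonne/day of NaCl reaches H, so H = 578.86/0.284 = 2038.2 tonne/day and vapour = 771.76 tonne/day.
The evaporator receives (1−α)·2810 of feed at 0.794 water and removes 0.417 of that water:
0.417×0.794×(1−α)×2810 = 771.76
(1−α) = 771.76/930.39 = 0.8295;  α = 0.1705.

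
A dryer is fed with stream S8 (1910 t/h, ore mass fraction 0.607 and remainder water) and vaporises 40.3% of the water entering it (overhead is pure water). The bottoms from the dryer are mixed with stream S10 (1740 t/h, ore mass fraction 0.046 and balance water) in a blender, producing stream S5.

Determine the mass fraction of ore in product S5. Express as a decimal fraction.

0.370

Vapour removed = 0.403×0.393×1910 = 302.5 t/h; concentrate = 1607.5 t/h.
ore reaching the mixer = 1159.4 (from concentrate) + 1740×0.046 = 1239.4 t/h.
Product flow = 1607.5 + 1740 = 3347.5 t/h; ore fraction = 0.370.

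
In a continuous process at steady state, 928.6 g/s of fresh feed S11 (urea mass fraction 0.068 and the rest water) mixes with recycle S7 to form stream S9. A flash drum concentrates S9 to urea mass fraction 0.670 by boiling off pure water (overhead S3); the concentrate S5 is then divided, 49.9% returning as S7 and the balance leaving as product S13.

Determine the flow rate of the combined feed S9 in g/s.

Overall urea balance (none leaves overhead): urea in fresh feed = urea in product, i.e. 928.6×0.068 = (1−0.499)·S5·0.670.
S5 = 63.145/(0.670×0.501) = 188.12 g/s.
Recycle S7 = 0.499×188.12 = 93.87 g/s.
Combined feed S9 = 928.6 + 93.87 = 1022.5 g/s.

1022 g/s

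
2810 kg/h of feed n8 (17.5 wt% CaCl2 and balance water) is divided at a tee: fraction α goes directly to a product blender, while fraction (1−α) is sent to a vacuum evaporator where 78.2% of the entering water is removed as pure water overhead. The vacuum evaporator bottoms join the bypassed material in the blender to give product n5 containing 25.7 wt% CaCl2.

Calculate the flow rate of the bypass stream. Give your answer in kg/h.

1420 kg/h

All 2810×0.175 = 491.75 kg/h of CaCl2 reaches n5, so n5 = 491.75/0.257 = 1913.4 kg/h and vapour = 896.58 kg/h.
The evaporator receives (1−α)·2810 of feed at 0.825 water and removes 0.782 of that water:
0.782×0.825×(1−α)×2810 = 896.58
(1−α) = 896.58/1812.9 = 0.4946;  α = 0.5054.
Bypass flow = 0.5054×2810 = 1420.3 kg/h.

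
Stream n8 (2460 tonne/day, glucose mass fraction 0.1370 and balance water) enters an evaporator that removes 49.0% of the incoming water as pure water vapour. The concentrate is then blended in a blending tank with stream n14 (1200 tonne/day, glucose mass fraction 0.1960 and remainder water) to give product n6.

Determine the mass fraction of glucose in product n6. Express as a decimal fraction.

0.2184

Vapour removed = 0.490×0.863×2460 = 1040.3 tonne/day; concentrate = 1419.7 tonne/day.
glucose reaching the mixer = 337.02 (from concentrate) + 1200×0.196 = 572.22 tonne/day.
Product flow = 1419.7 + 1200 = 2619.7 tonne/day; glucose fraction = 0.2184.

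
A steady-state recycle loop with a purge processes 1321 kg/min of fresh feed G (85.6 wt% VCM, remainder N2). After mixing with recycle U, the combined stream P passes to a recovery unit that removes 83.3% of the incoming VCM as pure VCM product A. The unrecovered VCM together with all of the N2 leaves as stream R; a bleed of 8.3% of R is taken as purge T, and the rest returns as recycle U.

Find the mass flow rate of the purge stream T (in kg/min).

208.7 kg/min

N2 enters only via G and leaves only via the purge: 1321×0.144 = 0.083×(N2 in R), and the recovery unit passes all N2, so N2 in P = N2 in R = 2291.9 kg/min.
VCM in P: m_A = 1321×0.856 + (1−0.083)·(1−0.833)·m_A, so m_A = 1130.8/0.8469 = 1335.3 kg/min.
R = (1−0.833)×1335.3 + 2291.9 = 2514.8 kg/min.
Purge T = 0.083×2514.8 = 208.73 kg/min.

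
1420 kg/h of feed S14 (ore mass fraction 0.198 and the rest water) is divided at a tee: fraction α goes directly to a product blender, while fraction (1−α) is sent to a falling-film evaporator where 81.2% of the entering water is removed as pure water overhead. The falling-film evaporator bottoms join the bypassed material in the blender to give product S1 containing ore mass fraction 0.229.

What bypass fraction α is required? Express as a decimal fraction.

All 1420×0.198 = 281.16 kg/h of ore reaches S1, so S1 = 281.16/0.229 = 1227.8 kg/h and vapour = 192.23 kg/h.
The evaporator receives (1−α)·1420 of feed at 0.802 water and removes 0.812 of that water:
0.812×0.802×(1−α)×1420 = 192.23
(1−α) = 192.23/924.74 = 0.2079;  α = 0.7921.

0.792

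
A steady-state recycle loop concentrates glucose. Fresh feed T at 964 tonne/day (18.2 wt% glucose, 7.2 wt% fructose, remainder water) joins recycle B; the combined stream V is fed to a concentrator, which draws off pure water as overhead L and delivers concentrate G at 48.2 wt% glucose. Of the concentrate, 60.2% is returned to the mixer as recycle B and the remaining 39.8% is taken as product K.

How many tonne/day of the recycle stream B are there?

550.6 tonne/day

Overall glucose balance (none leaves overhead): glucose in fresh feed = glucose in product, i.e. 964×0.182 = (1−0.602)·G·0.482.
G = 175.45/(0.482×0.398) = 914.57 tonne/day.
Recycle B = 0.602×914.57 = 550.57 tonne/day.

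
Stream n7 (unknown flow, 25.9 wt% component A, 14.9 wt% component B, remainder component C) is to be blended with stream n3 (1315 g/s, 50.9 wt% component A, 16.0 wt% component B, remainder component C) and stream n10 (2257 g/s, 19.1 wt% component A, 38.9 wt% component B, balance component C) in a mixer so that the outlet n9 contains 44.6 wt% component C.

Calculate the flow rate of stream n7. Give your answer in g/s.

1438 g/s

Let n7 be the unknown flow. Total out = 3572 + n7.
component C balance: 1383.2 + 0.592·n7 = 0.446·(3572 + n7)
(0.592 − 0.446)·n7 = 0.446×3572 − 1383.2 = 209.91
n7 = 209.91 / 0.146 = 1437.7 g/s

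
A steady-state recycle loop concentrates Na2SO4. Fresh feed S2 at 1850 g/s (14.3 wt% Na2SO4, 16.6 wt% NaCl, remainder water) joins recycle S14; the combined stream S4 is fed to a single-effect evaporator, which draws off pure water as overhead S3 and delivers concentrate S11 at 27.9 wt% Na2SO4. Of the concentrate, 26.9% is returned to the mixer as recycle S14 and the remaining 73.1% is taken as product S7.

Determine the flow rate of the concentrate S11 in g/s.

Overall Na2SO4 balance (none leaves overhead): Na2SO4 in fresh feed = Na2SO4 in product, i.e. 1850×0.143 = (1−0.269)·S11·0.279.
S11 = 264.55/(0.279×0.731) = 1297.1 g/s.

1297 g/s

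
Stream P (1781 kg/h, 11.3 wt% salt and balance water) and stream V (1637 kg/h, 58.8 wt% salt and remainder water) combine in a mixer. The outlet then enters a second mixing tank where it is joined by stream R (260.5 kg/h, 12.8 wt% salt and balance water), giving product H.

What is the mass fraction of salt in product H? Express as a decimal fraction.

Overall, product flow = 3678.5 kg/h.
salt in = 1781×0.113 + 1637×0.588 + 260.5×0.128 = 1197.2 kg/h.
salt fraction in H = 0.325.

0.325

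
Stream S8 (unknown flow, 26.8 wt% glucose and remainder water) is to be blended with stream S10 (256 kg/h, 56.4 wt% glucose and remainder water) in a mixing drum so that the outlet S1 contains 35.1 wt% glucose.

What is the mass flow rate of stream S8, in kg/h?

Let S8 be the unknown flow. Total out = 256 + S8.
glucose balance: 144.38 + 0.268·S8 = 0.351·(256 + S8)
(0.268 − 0.351)·S8 = 0.351×256 − 144.38 = -54.528
S8 = -54.528 / -0.083 = 656.96 kg/h

657 kg/h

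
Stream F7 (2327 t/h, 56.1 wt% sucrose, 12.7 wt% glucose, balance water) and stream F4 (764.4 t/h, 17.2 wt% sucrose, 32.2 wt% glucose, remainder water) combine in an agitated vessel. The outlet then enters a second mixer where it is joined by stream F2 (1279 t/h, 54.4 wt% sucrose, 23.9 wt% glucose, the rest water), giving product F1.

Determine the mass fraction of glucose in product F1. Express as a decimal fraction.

Overall, product flow = 4370.4 t/h.
glucose in = 2327×0.127 + 764.4×0.322 + 1279×0.239 = 847.35 t/h.
glucose fraction in F1 = 0.194.

0.194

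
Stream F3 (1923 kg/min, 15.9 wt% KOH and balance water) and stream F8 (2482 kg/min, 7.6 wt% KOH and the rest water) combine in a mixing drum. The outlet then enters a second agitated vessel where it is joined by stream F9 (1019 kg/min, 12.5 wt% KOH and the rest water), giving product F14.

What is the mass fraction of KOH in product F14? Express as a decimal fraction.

Overall, product flow = 5424 kg/min.
KOH in = 1923×0.159 + 2482×0.076 + 1019×0.125 = 621.76 kg/min.
KOH fraction in F14 = 0.1146.

0.1146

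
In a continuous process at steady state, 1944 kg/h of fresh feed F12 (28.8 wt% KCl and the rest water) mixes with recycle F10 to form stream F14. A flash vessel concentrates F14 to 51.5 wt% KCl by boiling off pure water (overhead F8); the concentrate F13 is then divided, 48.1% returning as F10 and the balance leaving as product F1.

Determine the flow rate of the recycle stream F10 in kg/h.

Overall KCl balance (none leaves overhead): KCl in fresh feed = KCl in product, i.e. 1944×0.288 = (1−0.481)·F13·0.515.
F13 = 559.87/(0.515×0.519) = 2094.7 kg/h.
Recycle F10 = 0.481×2094.7 = 1007.5 kg/h.

1008 kg/h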